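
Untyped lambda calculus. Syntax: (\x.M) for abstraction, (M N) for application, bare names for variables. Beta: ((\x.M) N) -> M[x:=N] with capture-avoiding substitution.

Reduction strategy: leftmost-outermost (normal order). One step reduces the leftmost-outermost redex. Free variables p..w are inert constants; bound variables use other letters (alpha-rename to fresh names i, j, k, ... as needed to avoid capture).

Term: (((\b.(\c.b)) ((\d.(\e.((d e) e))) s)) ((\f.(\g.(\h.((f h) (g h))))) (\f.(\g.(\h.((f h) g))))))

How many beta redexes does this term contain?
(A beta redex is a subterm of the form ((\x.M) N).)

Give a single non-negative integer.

Answer: 3

Derivation:
Term: (((\b.(\c.b)) ((\d.(\e.((d e) e))) s)) ((\f.(\g.(\h.((f h) (g h))))) (\f.(\g.(\h.((f h) g))))))
  Redex: ((\b.(\c.b)) ((\d.(\e.((d e) e))) s))
  Redex: ((\d.(\e.((d e) e))) s)
  Redex: ((\f.(\g.(\h.((f h) (g h))))) (\f.(\g.(\h.((f h) g)))))
Total redexes: 3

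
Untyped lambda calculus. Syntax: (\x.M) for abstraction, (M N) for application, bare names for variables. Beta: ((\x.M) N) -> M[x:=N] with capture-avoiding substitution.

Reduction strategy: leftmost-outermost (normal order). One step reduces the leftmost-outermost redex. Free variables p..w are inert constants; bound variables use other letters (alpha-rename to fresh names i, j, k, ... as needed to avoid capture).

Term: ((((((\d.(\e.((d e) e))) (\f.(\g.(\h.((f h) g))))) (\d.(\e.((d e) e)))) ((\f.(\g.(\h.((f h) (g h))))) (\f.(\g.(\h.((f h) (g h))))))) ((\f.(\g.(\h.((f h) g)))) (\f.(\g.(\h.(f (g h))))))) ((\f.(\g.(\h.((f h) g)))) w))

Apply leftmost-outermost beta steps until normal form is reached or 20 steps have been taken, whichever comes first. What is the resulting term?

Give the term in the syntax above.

Answer: ((\h.((((\d.(\e.((d e) e))) (\d.(\e.((d e) e)))) ((\f.(\g.(\h.((f h) g)))) (\f.(\g.(\h.(f (g h))))))) ((((\d.(\e.((d e) e))) (\d.(\e.((d e) e)))) ((\f.(\g.(\h.((f h) g)))) (\f.(\g.(\h.(f (g h))))))) h))) ((\f.(\g.(\h.((f h) g)))) w))

Derivation:
Step 0: ((((((\d.(\e.((d e) e))) (\f.(\g.(\h.((f h) g))))) (\d.(\e.((d e) e)))) ((\f.(\g.(\h.((f h) (g h))))) (\f.(\g.(\h.((f h) (g h))))))) ((\f.(\g.(\h.((f h) g)))) (\f.(\g.(\h.(f (g h))))))) ((\f.(\g.(\h.((f h) g)))) w))
Step 1: (((((\e.(((\f.(\g.(\h.((f h) g)))) e) e)) (\d.(\e.((d e) e)))) ((\f.(\g.(\h.((f h) (g h))))) (\f.(\g.(\h.((f h) (g h))))))) ((\f.(\g.(\h.((f h) g)))) (\f.(\g.(\h.(f (g h))))))) ((\f.(\g.(\h.((f h) g)))) w))
Step 2: ((((((\f.(\g.(\h.((f h) g)))) (\d.(\e.((d e) e)))) (\d.(\e.((d e) e)))) ((\f.(\g.(\h.((f h) (g h))))) (\f.(\g.(\h.((f h) (g h))))))) ((\f.(\g.(\h.((f h) g)))) (\f.(\g.(\h.(f (g h))))))) ((\f.(\g.(\h.((f h) g)))) w))
Step 3: (((((\g.(\h.(((\d.(\e.((d e) e))) h) g))) (\d.(\e.((d e) e)))) ((\f.(\g.(\h.((f h) (g h))))) (\f.(\g.(\h.((f h) (g h))))))) ((\f.(\g.(\h.((f h) g)))) (\f.(\g.(\h.(f (g h))))))) ((\f.(\g.(\h.((f h) g)))) w))
Step 4: ((((\h.(((\d.(\e.((d e) e))) h) (\d.(\e.((d e) e))))) ((\f.(\g.(\h.((f h) (g h))))) (\f.(\g.(\h.((f h) (g h))))))) ((\f.(\g.(\h.((f h) g)))) (\f.(\g.(\h.(f (g h))))))) ((\f.(\g.(\h.((f h) g)))) w))
Step 5: (((((\d.(\e.((d e) e))) ((\f.(\g.(\h.((f h) (g h))))) (\f.(\g.(\h.((f h) (g h))))))) (\d.(\e.((d e) e)))) ((\f.(\g.(\h.((f h) g)))) (\f.(\g.(\h.(f (g h))))))) ((\f.(\g.(\h.((f h) g)))) w))
Step 6: ((((\e.((((\f.(\g.(\h.((f h) (g h))))) (\f.(\g.(\h.((f h) (g h)))))) e) e)) (\d.(\e.((d e) e)))) ((\f.(\g.(\h.((f h) g)))) (\f.(\g.(\h.(f (g h))))))) ((\f.(\g.(\h.((f h) g)))) w))
Step 7: ((((((\f.(\g.(\h.((f h) (g h))))) (\f.(\g.(\h.((f h) (g h)))))) (\d.(\e.((d e) e)))) (\d.(\e.((d e) e)))) ((\f.(\g.(\h.((f h) g)))) (\f.(\g.(\h.(f (g h))))))) ((\f.(\g.(\h.((f h) g)))) w))
Step 8: (((((\g.(\h.(((\f.(\g.(\h.((f h) (g h))))) h) (g h)))) (\d.(\e.((d e) e)))) (\d.(\e.((d e) e)))) ((\f.(\g.(\h.((f h) g)))) (\f.(\g.(\h.(f (g h))))))) ((\f.(\g.(\h.((f h) g)))) w))
Step 9: ((((\h.(((\f.(\g.(\h.((f h) (g h))))) h) ((\d.(\e.((d e) e))) h))) (\d.(\e.((d e) e)))) ((\f.(\g.(\h.((f h) g)))) (\f.(\g.(\h.(f (g h))))))) ((\f.(\g.(\h.((f h) g)))) w))
Step 10: (((((\f.(\g.(\h.((f h) (g h))))) (\d.(\e.((d e) e)))) ((\d.(\e.((d e) e))) (\d.(\e.((d e) e))))) ((\f.(\g.(\h.((f h) g)))) (\f.(\g.(\h.(f (g h))))))) ((\f.(\g.(\h.((f h) g)))) w))
Step 11: ((((\g.(\h.(((\d.(\e.((d e) e))) h) (g h)))) ((\d.(\e.((d e) e))) (\d.(\e.((d e) e))))) ((\f.(\g.(\h.((f h) g)))) (\f.(\g.(\h.(f (g h))))))) ((\f.(\g.(\h.((f h) g)))) w))
Step 12: (((\h.(((\d.(\e.((d e) e))) h) (((\d.(\e.((d e) e))) (\d.(\e.((d e) e)))) h))) ((\f.(\g.(\h.((f h) g)))) (\f.(\g.(\h.(f (g h))))))) ((\f.(\g.(\h.((f h) g)))) w))
Step 13: ((((\d.(\e.((d e) e))) ((\f.(\g.(\h.((f h) g)))) (\f.(\g.(\h.(f (g h))))))) (((\d.(\e.((d e) e))) (\d.(\e.((d e) e)))) ((\f.(\g.(\h.((f h) g)))) (\f.(\g.(\h.(f (g h)))))))) ((\f.(\g.(\h.((f h) g)))) w))
Step 14: (((\e.((((\f.(\g.(\h.((f h) g)))) (\f.(\g.(\h.(f (g h)))))) e) e)) (((\d.(\e.((d e) e))) (\d.(\e.((d e) e)))) ((\f.(\g.(\h.((f h) g)))) (\f.(\g.(\h.(f (g h)))))))) ((\f.(\g.(\h.((f h) g)))) w))
Step 15: (((((\f.(\g.(\h.((f h) g)))) (\f.(\g.(\h.(f (g h)))))) (((\d.(\e.((d e) e))) (\d.(\e.((d e) e)))) ((\f.(\g.(\h.((f h) g)))) (\f.(\g.(\h.(f (g h)))))))) (((\d.(\e.((d e) e))) (\d.(\e.((d e) e)))) ((\f.(\g.(\h.((f h) g)))) (\f.(\g.(\h.(f (g h)))))))) ((\f.(\g.(\h.((f h) g)))) w))
Step 16: ((((\g.(\h.(((\f.(\g.(\h.(f (g h))))) h) g))) (((\d.(\e.((d e) e))) (\d.(\e.((d e) e)))) ((\f.(\g.(\h.((f h) g)))) (\f.(\g.(\h.(f (g h)))))))) (((\d.(\e.((d e) e))) (\d.(\e.((d e) e)))) ((\f.(\g.(\h.((f h) g)))) (\f.(\g.(\h.(f (g h)))))))) ((\f.(\g.(\h.((f h) g)))) w))
Step 17: (((\h.(((\f.(\g.(\h.(f (g h))))) h) (((\d.(\e.((d e) e))) (\d.(\e.((d e) e)))) ((\f.(\g.(\h.((f h) g)))) (\f.(\g.(\h.(f (g h))))))))) (((\d.(\e.((d e) e))) (\d.(\e.((d e) e)))) ((\f.(\g.(\h.((f h) g)))) (\f.(\g.(\h.(f (g h)))))))) ((\f.(\g.(\h.((f h) g)))) w))
Step 18: ((((\f.(\g.(\h.(f (g h))))) (((\d.(\e.((d e) e))) (\d.(\e.((d e) e)))) ((\f.(\g.(\h.((f h) g)))) (\f.(\g.(\h.(f (g h)))))))) (((\d.(\e.((d e) e))) (\d.(\e.((d e) e)))) ((\f.(\g.(\h.((f h) g)))) (\f.(\g.(\h.(f (g h)))))))) ((\f.(\g.(\h.((f h) g)))) w))
Step 19: (((\g.(\h.((((\d.(\e.((d e) e))) (\d.(\e.((d e) e)))) ((\f.(\g.(\h.((f h) g)))) (\f.(\g.(\h.(f (g h))))))) (g h)))) (((\d.(\e.((d e) e))) (\d.(\e.((d e) e)))) ((\f.(\g.(\h.((f h) g)))) (\f.(\g.(\h.(f (g h)))))))) ((\f.(\g.(\h.((f h) g)))) w))
Step 20: ((\h.((((\d.(\e.((d e) e))) (\d.(\e.((d e) e)))) ((\f.(\g.(\h.((f h) g)))) (\f.(\g.(\h.(f (g h))))))) ((((\d.(\e.((d e) e))) (\d.(\e.((d e) e)))) ((\f.(\g.(\h.((f h) g)))) (\f.(\g.(\h.(f (g h))))))) h))) ((\f.(\g.(\h.((f h) g)))) w))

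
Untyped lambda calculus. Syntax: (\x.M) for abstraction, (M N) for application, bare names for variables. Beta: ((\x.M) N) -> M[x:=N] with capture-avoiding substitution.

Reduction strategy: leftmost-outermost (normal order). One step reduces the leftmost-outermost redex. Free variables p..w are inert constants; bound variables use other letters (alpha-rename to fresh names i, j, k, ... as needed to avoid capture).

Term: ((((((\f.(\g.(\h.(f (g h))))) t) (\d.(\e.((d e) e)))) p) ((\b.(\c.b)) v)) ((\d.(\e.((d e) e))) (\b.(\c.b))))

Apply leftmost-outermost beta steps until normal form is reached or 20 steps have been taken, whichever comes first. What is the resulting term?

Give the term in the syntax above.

Step 0: ((((((\f.(\g.(\h.(f (g h))))) t) (\d.(\e.((d e) e)))) p) ((\b.(\c.b)) v)) ((\d.(\e.((d e) e))) (\b.(\c.b))))
Step 1: (((((\g.(\h.(t (g h)))) (\d.(\e.((d e) e)))) p) ((\b.(\c.b)) v)) ((\d.(\e.((d e) e))) (\b.(\c.b))))
Step 2: ((((\h.(t ((\d.(\e.((d e) e))) h))) p) ((\b.(\c.b)) v)) ((\d.(\e.((d e) e))) (\b.(\c.b))))
Step 3: (((t ((\d.(\e.((d e) e))) p)) ((\b.(\c.b)) v)) ((\d.(\e.((d e) e))) (\b.(\c.b))))
Step 4: (((t (\e.((p e) e))) ((\b.(\c.b)) v)) ((\d.(\e.((d e) e))) (\b.(\c.b))))
Step 5: (((t (\e.((p e) e))) (\c.v)) ((\d.(\e.((d e) e))) (\b.(\c.b))))
Step 6: (((t (\e.((p e) e))) (\c.v)) (\e.(((\b.(\c.b)) e) e)))
Step 7: (((t (\e.((p e) e))) (\c.v)) (\e.((\c.e) e)))
Step 8: (((t (\e.((p e) e))) (\c.v)) (\e.e))

Answer: (((t (\e.((p e) e))) (\c.v)) (\e.e))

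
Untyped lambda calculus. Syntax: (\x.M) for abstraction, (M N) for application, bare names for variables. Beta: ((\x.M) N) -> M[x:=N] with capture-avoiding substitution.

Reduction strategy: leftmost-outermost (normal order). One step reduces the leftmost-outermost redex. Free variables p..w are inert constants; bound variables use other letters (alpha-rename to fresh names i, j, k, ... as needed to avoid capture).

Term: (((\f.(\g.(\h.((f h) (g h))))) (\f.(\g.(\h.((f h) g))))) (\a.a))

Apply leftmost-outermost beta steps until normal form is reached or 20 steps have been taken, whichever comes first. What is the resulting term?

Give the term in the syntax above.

Step 0: (((\f.(\g.(\h.((f h) (g h))))) (\f.(\g.(\h.((f h) g))))) (\a.a))
Step 1: ((\g.(\h.(((\f.(\g.(\h.((f h) g)))) h) (g h)))) (\a.a))
Step 2: (\h.(((\f.(\g.(\h.((f h) g)))) h) ((\a.a) h)))
Step 3: (\h.((\g.(\i.((h i) g))) ((\a.a) h)))
Step 4: (\h.(\i.((h i) ((\a.a) h))))
Step 5: (\h.(\i.((h i) h)))

Answer: (\h.(\i.((h i) h)))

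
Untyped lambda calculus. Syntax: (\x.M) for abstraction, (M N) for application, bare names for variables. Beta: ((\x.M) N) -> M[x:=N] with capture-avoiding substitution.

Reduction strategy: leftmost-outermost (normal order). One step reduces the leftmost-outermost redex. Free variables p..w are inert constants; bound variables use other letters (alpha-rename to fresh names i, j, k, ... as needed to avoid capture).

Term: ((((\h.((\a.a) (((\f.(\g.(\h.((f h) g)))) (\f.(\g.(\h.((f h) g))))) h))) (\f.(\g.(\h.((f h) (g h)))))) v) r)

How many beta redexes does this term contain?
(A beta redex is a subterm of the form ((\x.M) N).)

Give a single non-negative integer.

Answer: 3

Derivation:
Term: ((((\h.((\a.a) (((\f.(\g.(\h.((f h) g)))) (\f.(\g.(\h.((f h) g))))) h))) (\f.(\g.(\h.((f h) (g h)))))) v) r)
  Redex: ((\h.((\a.a) (((\f.(\g.(\h.((f h) g)))) (\f.(\g.(\h.((f h) g))))) h))) (\f.(\g.(\h.((f h) (g h))))))
  Redex: ((\a.a) (((\f.(\g.(\h.((f h) g)))) (\f.(\g.(\h.((f h) g))))) h))
  Redex: ((\f.(\g.(\h.((f h) g)))) (\f.(\g.(\h.((f h) g)))))
Total redexes: 3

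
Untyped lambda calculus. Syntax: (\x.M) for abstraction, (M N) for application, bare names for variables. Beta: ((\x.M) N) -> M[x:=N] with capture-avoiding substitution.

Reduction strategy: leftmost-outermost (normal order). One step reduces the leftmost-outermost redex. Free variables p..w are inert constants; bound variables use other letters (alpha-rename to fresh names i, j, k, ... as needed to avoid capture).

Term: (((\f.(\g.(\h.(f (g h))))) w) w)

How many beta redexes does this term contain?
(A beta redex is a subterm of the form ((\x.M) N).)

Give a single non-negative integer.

Answer: 1

Derivation:
Term: (((\f.(\g.(\h.(f (g h))))) w) w)
  Redex: ((\f.(\g.(\h.(f (g h))))) w)
Total redexes: 1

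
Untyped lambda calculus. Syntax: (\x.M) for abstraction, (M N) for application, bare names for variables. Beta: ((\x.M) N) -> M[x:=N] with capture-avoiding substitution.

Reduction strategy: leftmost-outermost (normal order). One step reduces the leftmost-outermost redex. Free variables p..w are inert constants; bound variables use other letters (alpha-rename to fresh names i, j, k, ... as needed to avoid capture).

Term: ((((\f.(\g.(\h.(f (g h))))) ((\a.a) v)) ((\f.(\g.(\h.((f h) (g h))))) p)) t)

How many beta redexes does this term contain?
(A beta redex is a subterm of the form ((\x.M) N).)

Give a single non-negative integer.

Answer: 3

Derivation:
Term: ((((\f.(\g.(\h.(f (g h))))) ((\a.a) v)) ((\f.(\g.(\h.((f h) (g h))))) p)) t)
  Redex: ((\f.(\g.(\h.(f (g h))))) ((\a.a) v))
  Redex: ((\a.a) v)
  Redex: ((\f.(\g.(\h.((f h) (g h))))) p)
Total redexes: 3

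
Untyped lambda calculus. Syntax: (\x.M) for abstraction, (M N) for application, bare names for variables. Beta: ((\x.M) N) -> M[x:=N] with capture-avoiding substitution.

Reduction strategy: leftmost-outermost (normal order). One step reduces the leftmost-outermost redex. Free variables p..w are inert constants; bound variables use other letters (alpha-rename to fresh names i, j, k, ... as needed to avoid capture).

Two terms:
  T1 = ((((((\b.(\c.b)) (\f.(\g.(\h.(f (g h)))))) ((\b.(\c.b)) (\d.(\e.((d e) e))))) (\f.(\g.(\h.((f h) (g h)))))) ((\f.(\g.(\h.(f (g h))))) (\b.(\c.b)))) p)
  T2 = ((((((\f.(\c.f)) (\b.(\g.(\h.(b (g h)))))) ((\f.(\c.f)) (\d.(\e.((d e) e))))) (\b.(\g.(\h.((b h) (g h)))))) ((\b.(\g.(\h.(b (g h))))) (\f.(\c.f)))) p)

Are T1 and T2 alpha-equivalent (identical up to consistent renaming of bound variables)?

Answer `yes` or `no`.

Answer: yes

Derivation:
Term 1: ((((((\b.(\c.b)) (\f.(\g.(\h.(f (g h)))))) ((\b.(\c.b)) (\d.(\e.((d e) e))))) (\f.(\g.(\h.((f h) (g h)))))) ((\f.(\g.(\h.(f (g h))))) (\b.(\c.b)))) p)
Term 2: ((((((\f.(\c.f)) (\b.(\g.(\h.(b (g h)))))) ((\f.(\c.f)) (\d.(\e.((d e) e))))) (\b.(\g.(\h.((b h) (g h)))))) ((\b.(\g.(\h.(b (g h))))) (\f.(\c.f)))) p)
Alpha-equivalence: compare structure up to binder renaming.
Result: True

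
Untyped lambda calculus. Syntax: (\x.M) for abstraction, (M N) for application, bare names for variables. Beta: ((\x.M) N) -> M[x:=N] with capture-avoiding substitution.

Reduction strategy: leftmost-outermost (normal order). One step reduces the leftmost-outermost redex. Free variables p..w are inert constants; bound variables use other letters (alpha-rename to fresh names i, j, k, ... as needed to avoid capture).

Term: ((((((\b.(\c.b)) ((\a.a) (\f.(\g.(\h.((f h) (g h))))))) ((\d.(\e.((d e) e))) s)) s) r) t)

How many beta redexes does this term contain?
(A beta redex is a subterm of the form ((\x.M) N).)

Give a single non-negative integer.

Answer: 3

Derivation:
Term: ((((((\b.(\c.b)) ((\a.a) (\f.(\g.(\h.((f h) (g h))))))) ((\d.(\e.((d e) e))) s)) s) r) t)
  Redex: ((\b.(\c.b)) ((\a.a) (\f.(\g.(\h.((f h) (g h)))))))
  Redex: ((\a.a) (\f.(\g.(\h.((f h) (g h))))))
  Redex: ((\d.(\e.((d e) e))) s)
Total redexes: 3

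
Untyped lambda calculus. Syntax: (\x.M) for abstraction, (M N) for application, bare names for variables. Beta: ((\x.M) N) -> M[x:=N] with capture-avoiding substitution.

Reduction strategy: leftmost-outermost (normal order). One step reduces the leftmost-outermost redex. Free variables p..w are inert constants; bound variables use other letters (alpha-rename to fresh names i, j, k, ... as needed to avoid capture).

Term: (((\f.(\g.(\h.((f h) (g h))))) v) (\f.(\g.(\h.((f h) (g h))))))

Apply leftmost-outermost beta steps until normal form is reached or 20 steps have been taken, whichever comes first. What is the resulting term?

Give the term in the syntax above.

Step 0: (((\f.(\g.(\h.((f h) (g h))))) v) (\f.(\g.(\h.((f h) (g h))))))
Step 1: ((\g.(\h.((v h) (g h)))) (\f.(\g.(\h.((f h) (g h))))))
Step 2: (\h.((v h) ((\f.(\g.(\h.((f h) (g h))))) h)))
Step 3: (\h.((v h) (\g.(\i.((h i) (g i))))))

Answer: (\h.((v h) (\g.(\i.((h i) (g i))))))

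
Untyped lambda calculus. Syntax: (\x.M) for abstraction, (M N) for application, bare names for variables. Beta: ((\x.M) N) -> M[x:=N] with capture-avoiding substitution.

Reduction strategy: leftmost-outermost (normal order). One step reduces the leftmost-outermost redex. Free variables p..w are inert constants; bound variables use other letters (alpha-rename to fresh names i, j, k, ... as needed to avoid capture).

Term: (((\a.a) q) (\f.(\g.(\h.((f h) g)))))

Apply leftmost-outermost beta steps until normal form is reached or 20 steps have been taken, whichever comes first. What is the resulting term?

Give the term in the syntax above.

Step 0: (((\a.a) q) (\f.(\g.(\h.((f h) g)))))
Step 1: (q (\f.(\g.(\h.((f h) g)))))

Answer: (q (\f.(\g.(\h.((f h) g)))))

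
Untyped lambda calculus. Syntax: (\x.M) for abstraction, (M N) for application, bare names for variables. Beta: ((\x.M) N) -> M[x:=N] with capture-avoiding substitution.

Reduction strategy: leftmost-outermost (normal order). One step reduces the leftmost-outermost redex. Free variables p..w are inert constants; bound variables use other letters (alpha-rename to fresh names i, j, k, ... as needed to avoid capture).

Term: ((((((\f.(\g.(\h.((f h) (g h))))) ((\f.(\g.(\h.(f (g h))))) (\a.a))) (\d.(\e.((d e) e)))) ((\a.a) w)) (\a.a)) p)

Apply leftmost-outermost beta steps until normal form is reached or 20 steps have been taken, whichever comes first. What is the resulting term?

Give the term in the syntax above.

Step 0: ((((((\f.(\g.(\h.((f h) (g h))))) ((\f.(\g.(\h.(f (g h))))) (\a.a))) (\d.(\e.((d e) e)))) ((\a.a) w)) (\a.a)) p)
Step 1: (((((\g.(\h.((((\f.(\g.(\h.(f (g h))))) (\a.a)) h) (g h)))) (\d.(\e.((d e) e)))) ((\a.a) w)) (\a.a)) p)
Step 2: ((((\h.((((\f.(\g.(\h.(f (g h))))) (\a.a)) h) ((\d.(\e.((d e) e))) h))) ((\a.a) w)) (\a.a)) p)
Step 3: ((((((\f.(\g.(\h.(f (g h))))) (\a.a)) ((\a.a) w)) ((\d.(\e.((d e) e))) ((\a.a) w))) (\a.a)) p)
Step 4: (((((\g.(\h.((\a.a) (g h)))) ((\a.a) w)) ((\d.(\e.((d e) e))) ((\a.a) w))) (\a.a)) p)
Step 5: ((((\h.((\a.a) (((\a.a) w) h))) ((\d.(\e.((d e) e))) ((\a.a) w))) (\a.a)) p)
Step 6: ((((\a.a) (((\a.a) w) ((\d.(\e.((d e) e))) ((\a.a) w)))) (\a.a)) p)
Step 7: (((((\a.a) w) ((\d.(\e.((d e) e))) ((\a.a) w))) (\a.a)) p)
Step 8: (((w ((\d.(\e.((d e) e))) ((\a.a) w))) (\a.a)) p)
Step 9: (((w (\e.((((\a.a) w) e) e))) (\a.a)) p)
Step 10: (((w (\e.((w e) e))) (\a.a)) p)

Answer: (((w (\e.((w e) e))) (\a.a)) p)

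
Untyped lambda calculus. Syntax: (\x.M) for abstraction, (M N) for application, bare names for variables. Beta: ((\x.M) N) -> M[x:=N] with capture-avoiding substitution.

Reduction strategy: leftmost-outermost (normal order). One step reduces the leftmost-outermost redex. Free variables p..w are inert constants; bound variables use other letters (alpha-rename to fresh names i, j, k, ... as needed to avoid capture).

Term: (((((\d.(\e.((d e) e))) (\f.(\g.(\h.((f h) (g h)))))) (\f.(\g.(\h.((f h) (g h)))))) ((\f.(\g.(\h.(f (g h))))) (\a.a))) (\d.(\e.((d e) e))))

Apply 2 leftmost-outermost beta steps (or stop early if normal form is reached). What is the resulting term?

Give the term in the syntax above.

Answer: (((((\f.(\g.(\h.((f h) (g h))))) (\f.(\g.(\h.((f h) (g h)))))) (\f.(\g.(\h.((f h) (g h)))))) ((\f.(\g.(\h.(f (g h))))) (\a.a))) (\d.(\e.((d e) e))))

Derivation:
Step 0: (((((\d.(\e.((d e) e))) (\f.(\g.(\h.((f h) (g h)))))) (\f.(\g.(\h.((f h) (g h)))))) ((\f.(\g.(\h.(f (g h))))) (\a.a))) (\d.(\e.((d e) e))))
Step 1: ((((\e.(((\f.(\g.(\h.((f h) (g h))))) e) e)) (\f.(\g.(\h.((f h) (g h)))))) ((\f.(\g.(\h.(f (g h))))) (\a.a))) (\d.(\e.((d e) e))))
Step 2: (((((\f.(\g.(\h.((f h) (g h))))) (\f.(\g.(\h.((f h) (g h)))))) (\f.(\g.(\h.((f h) (g h)))))) ((\f.(\g.(\h.(f (g h))))) (\a.a))) (\d.(\e.((d e) e))))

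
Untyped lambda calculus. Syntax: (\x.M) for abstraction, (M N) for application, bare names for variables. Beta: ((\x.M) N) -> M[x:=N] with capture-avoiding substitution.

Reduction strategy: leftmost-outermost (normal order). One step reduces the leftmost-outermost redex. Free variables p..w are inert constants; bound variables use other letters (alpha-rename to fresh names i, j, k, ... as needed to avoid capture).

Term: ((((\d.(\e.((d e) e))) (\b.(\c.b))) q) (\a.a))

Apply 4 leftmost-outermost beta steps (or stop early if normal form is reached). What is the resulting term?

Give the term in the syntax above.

Answer: (q (\a.a))

Derivation:
Step 0: ((((\d.(\e.((d e) e))) (\b.(\c.b))) q) (\a.a))
Step 1: (((\e.(((\b.(\c.b)) e) e)) q) (\a.a))
Step 2: ((((\b.(\c.b)) q) q) (\a.a))
Step 3: (((\c.q) q) (\a.a))
Step 4: (q (\a.a))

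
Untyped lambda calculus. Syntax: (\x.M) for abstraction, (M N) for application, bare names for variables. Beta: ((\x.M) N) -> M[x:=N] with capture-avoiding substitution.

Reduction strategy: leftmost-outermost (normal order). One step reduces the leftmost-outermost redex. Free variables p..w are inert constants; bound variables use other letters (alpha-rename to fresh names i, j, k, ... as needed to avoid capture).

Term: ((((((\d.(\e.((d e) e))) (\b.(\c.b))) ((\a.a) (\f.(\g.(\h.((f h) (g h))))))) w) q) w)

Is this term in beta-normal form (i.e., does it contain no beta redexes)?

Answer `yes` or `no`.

Answer: no

Derivation:
Term: ((((((\d.(\e.((d e) e))) (\b.(\c.b))) ((\a.a) (\f.(\g.(\h.((f h) (g h))))))) w) q) w)
Found 2 beta redex(es).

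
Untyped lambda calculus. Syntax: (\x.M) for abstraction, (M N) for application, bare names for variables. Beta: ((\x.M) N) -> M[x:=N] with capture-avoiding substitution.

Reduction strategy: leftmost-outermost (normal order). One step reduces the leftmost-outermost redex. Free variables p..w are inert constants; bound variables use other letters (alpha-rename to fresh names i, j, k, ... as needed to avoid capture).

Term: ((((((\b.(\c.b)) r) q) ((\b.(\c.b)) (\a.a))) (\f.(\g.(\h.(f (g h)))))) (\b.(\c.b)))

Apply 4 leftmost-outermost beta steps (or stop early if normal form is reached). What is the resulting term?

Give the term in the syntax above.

Answer: (((r (\c.(\a.a))) (\f.(\g.(\h.(f (g h)))))) (\b.(\c.b)))

Derivation:
Step 0: ((((((\b.(\c.b)) r) q) ((\b.(\c.b)) (\a.a))) (\f.(\g.(\h.(f (g h)))))) (\b.(\c.b)))
Step 1: (((((\c.r) q) ((\b.(\c.b)) (\a.a))) (\f.(\g.(\h.(f (g h)))))) (\b.(\c.b)))
Step 2: (((r ((\b.(\c.b)) (\a.a))) (\f.(\g.(\h.(f (g h)))))) (\b.(\c.b)))
Step 3: (((r (\c.(\a.a))) (\f.(\g.(\h.(f (g h)))))) (\b.(\c.b)))
Step 4: (normal form reached)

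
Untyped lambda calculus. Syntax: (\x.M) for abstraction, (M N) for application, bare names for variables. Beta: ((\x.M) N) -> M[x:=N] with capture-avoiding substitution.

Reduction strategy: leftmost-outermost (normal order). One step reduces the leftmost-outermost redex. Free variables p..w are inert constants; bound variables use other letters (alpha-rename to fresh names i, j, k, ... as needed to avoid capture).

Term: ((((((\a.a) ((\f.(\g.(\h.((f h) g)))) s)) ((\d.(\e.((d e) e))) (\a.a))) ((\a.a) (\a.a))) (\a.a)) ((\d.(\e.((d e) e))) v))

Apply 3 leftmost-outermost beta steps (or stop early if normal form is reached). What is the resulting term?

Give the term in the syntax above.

Step 0: ((((((\a.a) ((\f.(\g.(\h.((f h) g)))) s)) ((\d.(\e.((d e) e))) (\a.a))) ((\a.a) (\a.a))) (\a.a)) ((\d.(\e.((d e) e))) v))
Step 1: ((((((\f.(\g.(\h.((f h) g)))) s) ((\d.(\e.((d e) e))) (\a.a))) ((\a.a) (\a.a))) (\a.a)) ((\d.(\e.((d e) e))) v))
Step 2: (((((\g.(\h.((s h) g))) ((\d.(\e.((d e) e))) (\a.a))) ((\a.a) (\a.a))) (\a.a)) ((\d.(\e.((d e) e))) v))
Step 3: ((((\h.((s h) ((\d.(\e.((d e) e))) (\a.a)))) ((\a.a) (\a.a))) (\a.a)) ((\d.(\e.((d e) e))) v))

Answer: ((((\h.((s h) ((\d.(\e.((d e) e))) (\a.a)))) ((\a.a) (\a.a))) (\a.a)) ((\d.(\e.((d e) e))) v))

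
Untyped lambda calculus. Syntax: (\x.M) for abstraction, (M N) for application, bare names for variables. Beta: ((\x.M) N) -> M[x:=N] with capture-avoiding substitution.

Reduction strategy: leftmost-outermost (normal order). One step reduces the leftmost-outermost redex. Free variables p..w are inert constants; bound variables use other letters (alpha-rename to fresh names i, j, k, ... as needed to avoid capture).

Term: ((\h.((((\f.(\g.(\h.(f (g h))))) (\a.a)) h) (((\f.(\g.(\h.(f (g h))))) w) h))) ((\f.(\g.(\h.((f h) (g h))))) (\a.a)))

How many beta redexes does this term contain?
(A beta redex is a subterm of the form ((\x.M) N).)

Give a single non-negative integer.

Term: ((\h.((((\f.(\g.(\h.(f (g h))))) (\a.a)) h) (((\f.(\g.(\h.(f (g h))))) w) h))) ((\f.(\g.(\h.((f h) (g h))))) (\a.a)))
  Redex: ((\h.((((\f.(\g.(\h.(f (g h))))) (\a.a)) h) (((\f.(\g.(\h.(f (g h))))) w) h))) ((\f.(\g.(\h.((f h) (g h))))) (\a.a)))
  Redex: ((\f.(\g.(\h.(f (g h))))) (\a.a))
  Redex: ((\f.(\g.(\h.(f (g h))))) w)
  Redex: ((\f.(\g.(\h.((f h) (g h))))) (\a.a))
Total redexes: 4

Answer: 4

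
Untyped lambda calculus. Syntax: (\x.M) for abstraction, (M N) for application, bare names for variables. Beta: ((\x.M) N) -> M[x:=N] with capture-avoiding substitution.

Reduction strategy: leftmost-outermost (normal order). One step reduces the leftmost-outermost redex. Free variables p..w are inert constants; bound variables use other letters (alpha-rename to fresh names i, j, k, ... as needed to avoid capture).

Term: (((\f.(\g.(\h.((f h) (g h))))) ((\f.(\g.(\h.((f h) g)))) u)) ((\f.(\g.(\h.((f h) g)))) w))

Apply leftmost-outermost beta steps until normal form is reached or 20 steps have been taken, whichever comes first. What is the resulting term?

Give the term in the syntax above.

Answer: (\h.((u (\i.((w i) h))) h))

Derivation:
Step 0: (((\f.(\g.(\h.((f h) (g h))))) ((\f.(\g.(\h.((f h) g)))) u)) ((\f.(\g.(\h.((f h) g)))) w))
Step 1: ((\g.(\h.((((\f.(\g.(\h.((f h) g)))) u) h) (g h)))) ((\f.(\g.(\h.((f h) g)))) w))
Step 2: (\h.((((\f.(\g.(\h.((f h) g)))) u) h) (((\f.(\g.(\h.((f h) g)))) w) h)))
Step 3: (\h.(((\g.(\h.((u h) g))) h) (((\f.(\g.(\h.((f h) g)))) w) h)))
Step 4: (\h.((\i.((u i) h)) (((\f.(\g.(\h.((f h) g)))) w) h)))
Step 5: (\h.((u (((\f.(\g.(\h.((f h) g)))) w) h)) h))
Step 6: (\h.((u ((\g.(\h.((w h) g))) h)) h))
Step 7: (\h.((u (\i.((w i) h))) h))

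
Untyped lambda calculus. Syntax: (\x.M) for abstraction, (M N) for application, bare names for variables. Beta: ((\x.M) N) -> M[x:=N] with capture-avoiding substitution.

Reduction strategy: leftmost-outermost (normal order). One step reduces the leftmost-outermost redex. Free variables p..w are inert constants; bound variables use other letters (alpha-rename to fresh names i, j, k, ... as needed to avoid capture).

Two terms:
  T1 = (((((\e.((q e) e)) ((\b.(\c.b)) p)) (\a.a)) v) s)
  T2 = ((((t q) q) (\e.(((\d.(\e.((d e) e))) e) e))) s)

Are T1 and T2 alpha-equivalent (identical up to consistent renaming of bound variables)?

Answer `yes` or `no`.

Answer: no

Derivation:
Term 1: (((((\e.((q e) e)) ((\b.(\c.b)) p)) (\a.a)) v) s)
Term 2: ((((t q) q) (\e.(((\d.(\e.((d e) e))) e) e))) s)
Alpha-equivalence: compare structure up to binder renaming.
Result: False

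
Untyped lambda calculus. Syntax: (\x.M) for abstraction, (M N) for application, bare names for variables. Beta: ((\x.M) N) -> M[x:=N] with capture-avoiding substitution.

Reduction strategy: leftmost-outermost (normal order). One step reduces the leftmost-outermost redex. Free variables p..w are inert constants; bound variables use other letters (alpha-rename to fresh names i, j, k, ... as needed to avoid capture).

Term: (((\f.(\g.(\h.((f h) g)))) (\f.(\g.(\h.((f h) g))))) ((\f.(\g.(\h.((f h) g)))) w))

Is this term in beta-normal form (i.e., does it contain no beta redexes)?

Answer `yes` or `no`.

Term: (((\f.(\g.(\h.((f h) g)))) (\f.(\g.(\h.((f h) g))))) ((\f.(\g.(\h.((f h) g)))) w))
Found 2 beta redex(es).

Answer: no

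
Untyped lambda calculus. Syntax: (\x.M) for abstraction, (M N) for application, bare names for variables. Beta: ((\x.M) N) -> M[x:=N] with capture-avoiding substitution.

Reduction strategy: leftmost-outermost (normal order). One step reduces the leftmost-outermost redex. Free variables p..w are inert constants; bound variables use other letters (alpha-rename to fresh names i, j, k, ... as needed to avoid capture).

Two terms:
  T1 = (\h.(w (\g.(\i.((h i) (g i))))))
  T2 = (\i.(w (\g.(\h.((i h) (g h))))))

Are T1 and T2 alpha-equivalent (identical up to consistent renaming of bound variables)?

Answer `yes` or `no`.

Term 1: (\h.(w (\g.(\i.((h i) (g i))))))
Term 2: (\i.(w (\g.(\h.((i h) (g h))))))
Alpha-equivalence: compare structure up to binder renaming.
Result: True

Answer: yes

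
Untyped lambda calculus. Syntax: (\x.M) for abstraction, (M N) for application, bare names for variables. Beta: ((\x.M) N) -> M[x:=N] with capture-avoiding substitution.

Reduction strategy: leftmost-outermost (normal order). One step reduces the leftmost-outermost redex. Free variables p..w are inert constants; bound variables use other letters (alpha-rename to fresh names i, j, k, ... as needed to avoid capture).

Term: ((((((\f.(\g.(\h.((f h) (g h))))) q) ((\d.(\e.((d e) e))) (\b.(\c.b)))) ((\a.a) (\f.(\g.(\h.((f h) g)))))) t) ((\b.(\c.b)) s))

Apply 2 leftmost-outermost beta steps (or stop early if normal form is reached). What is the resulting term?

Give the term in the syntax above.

Step 0: ((((((\f.(\g.(\h.((f h) (g h))))) q) ((\d.(\e.((d e) e))) (\b.(\c.b)))) ((\a.a) (\f.(\g.(\h.((f h) g)))))) t) ((\b.(\c.b)) s))
Step 1: (((((\g.(\h.((q h) (g h)))) ((\d.(\e.((d e) e))) (\b.(\c.b)))) ((\a.a) (\f.(\g.(\h.((f h) g)))))) t) ((\b.(\c.b)) s))
Step 2: ((((\h.((q h) (((\d.(\e.((d e) e))) (\b.(\c.b))) h))) ((\a.a) (\f.(\g.(\h.((f h) g)))))) t) ((\b.(\c.b)) s))

Answer: ((((\h.((q h) (((\d.(\e.((d e) e))) (\b.(\c.b))) h))) ((\a.a) (\f.(\g.(\h.((f h) g)))))) t) ((\b.(\c.b)) s))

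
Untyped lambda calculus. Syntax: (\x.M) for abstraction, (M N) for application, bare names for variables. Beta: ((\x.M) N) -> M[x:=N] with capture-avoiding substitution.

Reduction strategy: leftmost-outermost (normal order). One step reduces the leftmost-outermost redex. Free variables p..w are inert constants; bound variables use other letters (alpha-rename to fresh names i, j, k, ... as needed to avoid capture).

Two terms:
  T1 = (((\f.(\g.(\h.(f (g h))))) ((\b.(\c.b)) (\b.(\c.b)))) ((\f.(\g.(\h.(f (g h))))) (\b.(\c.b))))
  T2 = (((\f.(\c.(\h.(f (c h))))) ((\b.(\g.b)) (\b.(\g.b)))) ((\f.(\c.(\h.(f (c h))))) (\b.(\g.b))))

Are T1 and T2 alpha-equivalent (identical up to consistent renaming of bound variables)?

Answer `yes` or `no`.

Answer: yes

Derivation:
Term 1: (((\f.(\g.(\h.(f (g h))))) ((\b.(\c.b)) (\b.(\c.b)))) ((\f.(\g.(\h.(f (g h))))) (\b.(\c.b))))
Term 2: (((\f.(\c.(\h.(f (c h))))) ((\b.(\g.b)) (\b.(\g.b)))) ((\f.(\c.(\h.(f (c h))))) (\b.(\g.b))))
Alpha-equivalence: compare structure up to binder renaming.
Result: True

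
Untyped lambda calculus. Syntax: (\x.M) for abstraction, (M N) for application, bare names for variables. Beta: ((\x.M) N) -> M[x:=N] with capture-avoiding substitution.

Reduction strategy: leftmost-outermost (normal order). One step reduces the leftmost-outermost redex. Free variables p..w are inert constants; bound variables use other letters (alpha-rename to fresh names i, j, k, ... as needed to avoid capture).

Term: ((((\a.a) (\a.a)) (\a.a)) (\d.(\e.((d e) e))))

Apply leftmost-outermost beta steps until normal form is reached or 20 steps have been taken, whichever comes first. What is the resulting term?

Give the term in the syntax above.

Step 0: ((((\a.a) (\a.a)) (\a.a)) (\d.(\e.((d e) e))))
Step 1: (((\a.a) (\a.a)) (\d.(\e.((d e) e))))
Step 2: ((\a.a) (\d.(\e.((d e) e))))
Step 3: (\d.(\e.((d e) e)))

Answer: (\d.(\e.((d e) e)))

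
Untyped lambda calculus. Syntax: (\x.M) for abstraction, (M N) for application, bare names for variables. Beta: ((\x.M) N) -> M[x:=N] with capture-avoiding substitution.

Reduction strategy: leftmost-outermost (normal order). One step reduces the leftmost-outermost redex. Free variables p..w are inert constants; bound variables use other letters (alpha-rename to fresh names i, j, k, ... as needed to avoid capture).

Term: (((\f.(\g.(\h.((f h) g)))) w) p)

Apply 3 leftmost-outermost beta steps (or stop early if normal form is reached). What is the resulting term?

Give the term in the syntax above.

Answer: (\h.((w h) p))

Derivation:
Step 0: (((\f.(\g.(\h.((f h) g)))) w) p)
Step 1: ((\g.(\h.((w h) g))) p)
Step 2: (\h.((w h) p))
Step 3: (normal form reached)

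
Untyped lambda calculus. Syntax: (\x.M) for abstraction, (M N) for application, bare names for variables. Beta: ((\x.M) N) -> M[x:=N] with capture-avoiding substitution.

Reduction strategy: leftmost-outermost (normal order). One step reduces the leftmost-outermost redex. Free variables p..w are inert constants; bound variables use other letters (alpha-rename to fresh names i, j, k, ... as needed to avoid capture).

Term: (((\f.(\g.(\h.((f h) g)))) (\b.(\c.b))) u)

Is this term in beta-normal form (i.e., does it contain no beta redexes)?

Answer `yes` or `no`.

Answer: no

Derivation:
Term: (((\f.(\g.(\h.((f h) g)))) (\b.(\c.b))) u)
Found 1 beta redex(es).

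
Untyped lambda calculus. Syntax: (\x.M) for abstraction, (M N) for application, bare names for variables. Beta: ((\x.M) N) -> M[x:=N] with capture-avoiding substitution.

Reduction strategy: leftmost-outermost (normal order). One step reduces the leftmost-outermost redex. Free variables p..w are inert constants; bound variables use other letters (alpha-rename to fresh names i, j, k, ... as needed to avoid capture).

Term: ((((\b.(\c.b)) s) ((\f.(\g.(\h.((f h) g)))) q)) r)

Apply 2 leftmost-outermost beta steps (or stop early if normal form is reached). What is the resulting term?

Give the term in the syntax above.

Answer: (s r)

Derivation:
Step 0: ((((\b.(\c.b)) s) ((\f.(\g.(\h.((f h) g)))) q)) r)
Step 1: (((\c.s) ((\f.(\g.(\h.((f h) g)))) q)) r)
Step 2: (s r)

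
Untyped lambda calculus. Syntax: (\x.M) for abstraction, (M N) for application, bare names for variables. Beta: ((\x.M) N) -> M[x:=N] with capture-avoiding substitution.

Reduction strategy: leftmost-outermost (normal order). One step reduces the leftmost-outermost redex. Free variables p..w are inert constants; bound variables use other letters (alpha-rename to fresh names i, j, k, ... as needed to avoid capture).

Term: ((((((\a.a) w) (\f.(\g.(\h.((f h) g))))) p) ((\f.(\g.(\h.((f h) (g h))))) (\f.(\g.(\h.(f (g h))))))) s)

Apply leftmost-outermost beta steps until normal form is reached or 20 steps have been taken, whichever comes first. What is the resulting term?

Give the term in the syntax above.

Step 0: ((((((\a.a) w) (\f.(\g.(\h.((f h) g))))) p) ((\f.(\g.(\h.((f h) (g h))))) (\f.(\g.(\h.(f (g h))))))) s)
Step 1: ((((w (\f.(\g.(\h.((f h) g))))) p) ((\f.(\g.(\h.((f h) (g h))))) (\f.(\g.(\h.(f (g h))))))) s)
Step 2: ((((w (\f.(\g.(\h.((f h) g))))) p) (\g.(\h.(((\f.(\g.(\h.(f (g h))))) h) (g h))))) s)
Step 3: ((((w (\f.(\g.(\h.((f h) g))))) p) (\g.(\h.((\g.(\i.(h (g i)))) (g h))))) s)
Step 4: ((((w (\f.(\g.(\h.((f h) g))))) p) (\g.(\h.(\i.(h ((g h) i)))))) s)

Answer: ((((w (\f.(\g.(\h.((f h) g))))) p) (\g.(\h.(\i.(h ((g h) i)))))) s)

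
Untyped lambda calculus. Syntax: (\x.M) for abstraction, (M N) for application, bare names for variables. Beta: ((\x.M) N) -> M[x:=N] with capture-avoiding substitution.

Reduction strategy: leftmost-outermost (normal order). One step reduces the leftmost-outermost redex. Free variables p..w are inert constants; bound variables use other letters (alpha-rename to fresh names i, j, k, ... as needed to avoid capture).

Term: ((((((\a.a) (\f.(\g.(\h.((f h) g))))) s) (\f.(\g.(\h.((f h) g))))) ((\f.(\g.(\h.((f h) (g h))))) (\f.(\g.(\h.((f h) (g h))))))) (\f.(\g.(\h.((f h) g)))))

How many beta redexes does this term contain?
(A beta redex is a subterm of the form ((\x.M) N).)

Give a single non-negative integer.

Answer: 2

Derivation:
Term: ((((((\a.a) (\f.(\g.(\h.((f h) g))))) s) (\f.(\g.(\h.((f h) g))))) ((\f.(\g.(\h.((f h) (g h))))) (\f.(\g.(\h.((f h) (g h))))))) (\f.(\g.(\h.((f h) g)))))
  Redex: ((\a.a) (\f.(\g.(\h.((f h) g)))))
  Redex: ((\f.(\g.(\h.((f h) (g h))))) (\f.(\g.(\h.((f h) (g h))))))
Total redexes: 2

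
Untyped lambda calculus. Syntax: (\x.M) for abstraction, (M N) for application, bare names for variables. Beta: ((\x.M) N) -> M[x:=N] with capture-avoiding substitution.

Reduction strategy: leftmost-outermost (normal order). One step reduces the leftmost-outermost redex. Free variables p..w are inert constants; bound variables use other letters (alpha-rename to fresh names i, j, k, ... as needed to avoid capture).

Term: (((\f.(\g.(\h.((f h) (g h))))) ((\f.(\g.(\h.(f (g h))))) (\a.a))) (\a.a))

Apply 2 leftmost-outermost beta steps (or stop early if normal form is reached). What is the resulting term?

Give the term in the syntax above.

Answer: (\h.((((\f.(\g.(\h.(f (g h))))) (\a.a)) h) ((\a.a) h)))

Derivation:
Step 0: (((\f.(\g.(\h.((f h) (g h))))) ((\f.(\g.(\h.(f (g h))))) (\a.a))) (\a.a))
Step 1: ((\g.(\h.((((\f.(\g.(\h.(f (g h))))) (\a.a)) h) (g h)))) (\a.a))
Step 2: (\h.((((\f.(\g.(\h.(f (g h))))) (\a.a)) h) ((\a.a) h)))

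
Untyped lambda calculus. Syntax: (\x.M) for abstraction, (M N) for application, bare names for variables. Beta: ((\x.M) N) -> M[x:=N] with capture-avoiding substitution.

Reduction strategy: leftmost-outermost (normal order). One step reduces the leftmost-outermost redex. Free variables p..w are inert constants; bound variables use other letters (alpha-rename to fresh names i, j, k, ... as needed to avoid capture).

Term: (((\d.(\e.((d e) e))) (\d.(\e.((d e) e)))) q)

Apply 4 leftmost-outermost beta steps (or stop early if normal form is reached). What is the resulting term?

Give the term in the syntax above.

Step 0: (((\d.(\e.((d e) e))) (\d.(\e.((d e) e)))) q)
Step 1: ((\e.(((\d.(\e.((d e) e))) e) e)) q)
Step 2: (((\d.(\e.((d e) e))) q) q)
Step 3: ((\e.((q e) e)) q)
Step 4: ((q q) q)

Answer: ((q q) q)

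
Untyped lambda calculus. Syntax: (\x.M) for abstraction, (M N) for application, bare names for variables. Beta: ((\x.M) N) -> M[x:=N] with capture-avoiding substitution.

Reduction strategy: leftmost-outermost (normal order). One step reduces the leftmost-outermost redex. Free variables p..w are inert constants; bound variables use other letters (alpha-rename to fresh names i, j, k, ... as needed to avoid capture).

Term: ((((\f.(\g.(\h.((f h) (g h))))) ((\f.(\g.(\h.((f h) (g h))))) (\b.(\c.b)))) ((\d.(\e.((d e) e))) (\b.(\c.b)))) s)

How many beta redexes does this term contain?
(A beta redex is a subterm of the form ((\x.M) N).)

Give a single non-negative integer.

Term: ((((\f.(\g.(\h.((f h) (g h))))) ((\f.(\g.(\h.((f h) (g h))))) (\b.(\c.b)))) ((\d.(\e.((d e) e))) (\b.(\c.b)))) s)
  Redex: ((\f.(\g.(\h.((f h) (g h))))) ((\f.(\g.(\h.((f h) (g h))))) (\b.(\c.b))))
  Redex: ((\f.(\g.(\h.((f h) (g h))))) (\b.(\c.b)))
  Redex: ((\d.(\e.((d e) e))) (\b.(\c.b)))
Total redexes: 3

Answer: 3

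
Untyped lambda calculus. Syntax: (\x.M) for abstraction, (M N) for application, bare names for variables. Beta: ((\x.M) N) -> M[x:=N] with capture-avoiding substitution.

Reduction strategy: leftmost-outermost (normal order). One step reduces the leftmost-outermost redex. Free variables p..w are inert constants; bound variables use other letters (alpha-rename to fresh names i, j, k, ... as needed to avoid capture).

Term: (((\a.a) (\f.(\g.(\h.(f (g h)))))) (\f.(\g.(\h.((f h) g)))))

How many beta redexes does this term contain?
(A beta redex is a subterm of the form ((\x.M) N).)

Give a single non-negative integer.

Term: (((\a.a) (\f.(\g.(\h.(f (g h)))))) (\f.(\g.(\h.((f h) g)))))
  Redex: ((\a.a) (\f.(\g.(\h.(f (g h))))))
Total redexes: 1

Answer: 1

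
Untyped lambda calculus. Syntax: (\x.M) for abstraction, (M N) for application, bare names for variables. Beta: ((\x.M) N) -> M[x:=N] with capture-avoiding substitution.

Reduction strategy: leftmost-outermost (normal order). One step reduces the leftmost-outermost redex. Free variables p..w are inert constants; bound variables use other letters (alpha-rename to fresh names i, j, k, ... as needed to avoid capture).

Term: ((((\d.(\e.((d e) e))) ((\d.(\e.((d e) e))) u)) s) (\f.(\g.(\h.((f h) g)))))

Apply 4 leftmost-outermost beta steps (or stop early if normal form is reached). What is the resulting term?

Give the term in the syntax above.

Step 0: ((((\d.(\e.((d e) e))) ((\d.(\e.((d e) e))) u)) s) (\f.(\g.(\h.((f h) g)))))
Step 1: (((\e.((((\d.(\e.((d e) e))) u) e) e)) s) (\f.(\g.(\h.((f h) g)))))
Step 2: (((((\d.(\e.((d e) e))) u) s) s) (\f.(\g.(\h.((f h) g)))))
Step 3: ((((\e.((u e) e)) s) s) (\f.(\g.(\h.((f h) g)))))
Step 4: ((((u s) s) s) (\f.(\g.(\h.((f h) g)))))

Answer: ((((u s) s) s) (\f.(\g.(\h.((f h) g)))))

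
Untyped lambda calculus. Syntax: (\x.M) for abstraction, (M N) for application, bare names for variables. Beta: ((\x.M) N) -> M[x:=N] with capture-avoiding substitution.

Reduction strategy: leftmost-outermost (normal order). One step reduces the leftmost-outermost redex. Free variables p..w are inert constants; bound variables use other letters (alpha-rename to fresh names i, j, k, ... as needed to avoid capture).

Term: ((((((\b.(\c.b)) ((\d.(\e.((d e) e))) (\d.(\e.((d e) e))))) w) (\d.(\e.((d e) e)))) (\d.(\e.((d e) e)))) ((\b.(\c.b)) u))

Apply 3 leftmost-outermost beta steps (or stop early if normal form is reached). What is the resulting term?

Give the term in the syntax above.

Answer: ((((\e.(((\d.(\e.((d e) e))) e) e)) (\d.(\e.((d e) e)))) (\d.(\e.((d e) e)))) ((\b.(\c.b)) u))

Derivation:
Step 0: ((((((\b.(\c.b)) ((\d.(\e.((d e) e))) (\d.(\e.((d e) e))))) w) (\d.(\e.((d e) e)))) (\d.(\e.((d e) e)))) ((\b.(\c.b)) u))
Step 1: (((((\c.((\d.(\e.((d e) e))) (\d.(\e.((d e) e))))) w) (\d.(\e.((d e) e)))) (\d.(\e.((d e) e)))) ((\b.(\c.b)) u))
Step 2: (((((\d.(\e.((d e) e))) (\d.(\e.((d e) e)))) (\d.(\e.((d e) e)))) (\d.(\e.((d e) e)))) ((\b.(\c.b)) u))
Step 3: ((((\e.(((\d.(\e.((d e) e))) e) e)) (\d.(\e.((d e) e)))) (\d.(\e.((d e) e)))) ((\b.(\c.b)) u))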